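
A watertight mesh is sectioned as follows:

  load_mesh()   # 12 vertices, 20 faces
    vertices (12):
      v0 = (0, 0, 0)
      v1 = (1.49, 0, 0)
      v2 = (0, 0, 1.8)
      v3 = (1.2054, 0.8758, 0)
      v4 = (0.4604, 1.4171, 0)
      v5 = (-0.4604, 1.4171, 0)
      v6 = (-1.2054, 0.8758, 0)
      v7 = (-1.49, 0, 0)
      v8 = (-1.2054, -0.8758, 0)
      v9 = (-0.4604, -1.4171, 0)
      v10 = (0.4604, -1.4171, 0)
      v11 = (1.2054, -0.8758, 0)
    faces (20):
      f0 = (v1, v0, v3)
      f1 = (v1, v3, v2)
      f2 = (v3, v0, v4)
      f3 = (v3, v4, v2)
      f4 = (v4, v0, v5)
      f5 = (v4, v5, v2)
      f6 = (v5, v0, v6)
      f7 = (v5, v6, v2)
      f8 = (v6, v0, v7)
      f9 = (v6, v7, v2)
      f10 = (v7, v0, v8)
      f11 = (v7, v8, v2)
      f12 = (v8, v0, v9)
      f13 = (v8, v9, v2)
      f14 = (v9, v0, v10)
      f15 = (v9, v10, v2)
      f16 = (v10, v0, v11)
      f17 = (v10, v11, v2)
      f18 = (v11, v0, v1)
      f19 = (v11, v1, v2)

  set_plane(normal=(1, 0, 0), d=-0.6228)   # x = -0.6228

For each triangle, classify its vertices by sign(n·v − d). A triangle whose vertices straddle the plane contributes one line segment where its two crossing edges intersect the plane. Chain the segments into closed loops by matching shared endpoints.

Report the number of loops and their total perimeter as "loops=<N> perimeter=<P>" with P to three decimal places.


loops=1 perimeter=5.998

Straddling triangles (8 of 20):
  (v5,v0,v6) [++-] → (-0.6228, 0.452504, 0)–(-0.6228, 1.2991, 0)  len=0.8466
  (v5,v6,v2) [+-+] → (-0.6228, 1.2991, 0)–(-0.6228, 0.452504, 0.869985)  len=1.2139
  (v6,v0,v7) [-+-] → (-0.6228, 0.452504, 0)–(-0.6228, 0, 0)  len=0.4525
  (v6,v7,v2) [--+] → (-0.6228, 0, 1.04762)–(-0.6228, 0.452504, 0.869985)  len=0.4861
  (v7,v0,v8) [-+-] → (-0.6228, 0, 0)–(-0.6228, -0.452504, 0)  len=0.4525
  (v7,v8,v2) [--+] → (-0.6228, -0.452504, 0.869985)–(-0.6228, 0, 1.04762)  len=0.4861
  (v8,v0,v9) [-++] → (-0.6228, -0.452504, 0)–(-0.6228, -1.2991, 0)  len=0.8466
  (v8,v9,v2) [-++] → (-0.6228, -1.2991, 0)–(-0.6228, -0.452504, 0.869985)  len=1.2139

Chained into 1 loop(s):
  loop 1: 8 segments, perimeter = 5.9983
Total perimeter = 5.998


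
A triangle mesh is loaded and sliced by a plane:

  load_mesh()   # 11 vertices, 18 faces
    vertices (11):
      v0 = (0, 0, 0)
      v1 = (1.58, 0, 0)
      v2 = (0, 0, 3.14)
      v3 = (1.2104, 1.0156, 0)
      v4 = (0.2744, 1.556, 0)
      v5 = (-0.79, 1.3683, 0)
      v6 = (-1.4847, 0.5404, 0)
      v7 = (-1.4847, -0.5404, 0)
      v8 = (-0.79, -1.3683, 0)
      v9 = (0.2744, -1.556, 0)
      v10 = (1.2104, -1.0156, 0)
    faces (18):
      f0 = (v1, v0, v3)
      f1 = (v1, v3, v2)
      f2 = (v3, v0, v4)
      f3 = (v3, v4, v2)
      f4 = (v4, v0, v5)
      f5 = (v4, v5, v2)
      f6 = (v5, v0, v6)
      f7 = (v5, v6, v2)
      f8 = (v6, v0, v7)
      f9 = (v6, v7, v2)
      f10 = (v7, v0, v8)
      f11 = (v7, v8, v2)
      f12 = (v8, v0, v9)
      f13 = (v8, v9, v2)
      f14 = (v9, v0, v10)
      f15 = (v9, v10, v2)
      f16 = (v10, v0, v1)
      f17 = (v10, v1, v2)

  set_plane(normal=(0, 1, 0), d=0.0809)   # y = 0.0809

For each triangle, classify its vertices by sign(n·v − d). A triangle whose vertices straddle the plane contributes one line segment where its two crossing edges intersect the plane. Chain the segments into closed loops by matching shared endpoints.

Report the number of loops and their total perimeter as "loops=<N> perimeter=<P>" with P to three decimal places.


loops=1 perimeter=9.742

Straddling triangles (10 of 18):
  (v1,v0,v3) [--+] → (0.0964173, 0.0809, 0)–(1.55056, 0.0809, 0)  len=1.4541
  (v1,v3,v2) [-+-] → (1.55056, 0.0809, 0)–(0.0964173, 0.0809, 2.88988)  len=3.2351
  (v3,v0,v4) [+-+] → (0.0964173, 0.0809, 0)–(0.0142667, 0.0809, 0)  len=0.0822
  (v3,v4,v2) [++-] → (0.0142667, 0.0809, 2.97674)–(0.0964173, 0.0809, 2.88988)  len=0.1196
  (v4,v0,v5) [+-+] → (0.0142667, 0.0809, 0)–(-0.0467083, 0.0809, 0)  len=0.0610
  (v4,v5,v2) [++-] → (-0.0467083, 0.0809, 2.95435)–(0.0142667, 0.0809, 2.97674)  len=0.0650
  (v5,v0,v6) [+-+] → (-0.0467083, 0.0809, 0)–(-0.222265, 0.0809, 0)  len=0.1756
  (v5,v6,v2) [++-] → (-0.222265, 0.0809, 2.66993)–(-0.0467083, 0.0809, 2.95435)  len=0.3342
  (v6,v0,v7) [+--] → (-0.222265, 0.0809, 0)–(-1.4847, 0.0809, 0)  len=1.2624
  (v6,v7,v2) [+--] → (-1.4847, 0.0809, 0)–(-0.222265, 0.0809, 2.66993)  len=2.9533

Chained into 1 loop(s):
  loop 1: 10 segments, perimeter = 9.7425
Total perimeter = 9.742


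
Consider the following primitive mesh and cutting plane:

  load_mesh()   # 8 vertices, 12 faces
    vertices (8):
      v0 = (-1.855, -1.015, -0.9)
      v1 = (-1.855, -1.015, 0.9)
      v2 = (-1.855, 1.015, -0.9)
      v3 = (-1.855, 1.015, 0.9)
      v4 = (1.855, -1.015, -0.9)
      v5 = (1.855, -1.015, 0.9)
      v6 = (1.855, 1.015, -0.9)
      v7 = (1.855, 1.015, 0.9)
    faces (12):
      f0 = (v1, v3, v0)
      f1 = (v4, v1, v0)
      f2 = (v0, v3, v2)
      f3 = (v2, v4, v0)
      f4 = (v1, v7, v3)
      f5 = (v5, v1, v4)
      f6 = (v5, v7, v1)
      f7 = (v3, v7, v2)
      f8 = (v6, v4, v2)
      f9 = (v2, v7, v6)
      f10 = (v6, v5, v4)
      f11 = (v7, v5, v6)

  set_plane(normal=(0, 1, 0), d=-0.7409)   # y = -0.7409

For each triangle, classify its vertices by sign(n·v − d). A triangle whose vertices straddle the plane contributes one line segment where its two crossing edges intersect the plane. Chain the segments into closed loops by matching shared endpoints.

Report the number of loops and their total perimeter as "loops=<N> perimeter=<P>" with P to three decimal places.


Straddling triangles (8 of 12):
  (v1,v3,v0) [-+-] → (-1.855, -0.7409, 0.9)–(-1.855, -0.7409, -0.656956)  len=1.5570
  (v0,v3,v2) [-++] → (-1.855, -0.7409, -0.656956)–(-1.855, -0.7409, -0.9)  len=0.2430
  (v2,v4,v0) [+--] → (1.35406, -0.7409, -0.9)–(-1.855, -0.7409, -0.9)  len=3.2091
  (v1,v7,v3) [-++] → (-1.35406, -0.7409, 0.9)–(-1.855, -0.7409, 0.9)  len=0.5009
  (v5,v7,v1) [-+-] → (1.855, -0.7409, 0.9)–(-1.35406, -0.7409, 0.9)  len=3.2091
  (v6,v4,v2) [+-+] → (1.855, -0.7409, -0.9)–(1.35406, -0.7409, -0.9)  len=0.5009
  (v6,v5,v4) [+--] → (1.855, -0.7409, 0.656956)–(1.855, -0.7409, -0.9)  len=1.5570
  (v7,v5,v6) [+-+] → (1.855, -0.7409, 0.9)–(1.855, -0.7409, 0.656956)  len=0.2430

Chained into 1 loop(s):
  loop 1: 8 segments, perimeter = 11.0200
Total perimeter = 11.020

loops=1 perimeter=11.020


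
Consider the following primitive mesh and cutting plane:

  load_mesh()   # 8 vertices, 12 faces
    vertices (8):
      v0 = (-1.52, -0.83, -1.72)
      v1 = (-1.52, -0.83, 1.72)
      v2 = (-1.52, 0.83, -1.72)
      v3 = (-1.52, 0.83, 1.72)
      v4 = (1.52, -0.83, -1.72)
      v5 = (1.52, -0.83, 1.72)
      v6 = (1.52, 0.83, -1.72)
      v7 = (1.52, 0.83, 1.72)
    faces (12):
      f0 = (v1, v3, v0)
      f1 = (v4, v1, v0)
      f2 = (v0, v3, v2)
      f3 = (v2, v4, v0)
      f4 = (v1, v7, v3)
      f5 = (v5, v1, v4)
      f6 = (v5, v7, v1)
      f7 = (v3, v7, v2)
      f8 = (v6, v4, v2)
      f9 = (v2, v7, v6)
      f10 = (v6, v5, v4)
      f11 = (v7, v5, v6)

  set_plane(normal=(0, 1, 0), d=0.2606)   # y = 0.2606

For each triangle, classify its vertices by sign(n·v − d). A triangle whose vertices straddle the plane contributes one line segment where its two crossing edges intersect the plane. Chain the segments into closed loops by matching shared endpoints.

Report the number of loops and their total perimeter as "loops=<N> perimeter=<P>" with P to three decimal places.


loops=1 perimeter=12.960

Straddling triangles (8 of 12):
  (v1,v3,v0) [-+-] → (-1.52, 0.2606, 1.72)–(-1.52, 0.2606, 0.540039)  len=1.1800
  (v0,v3,v2) [-++] → (-1.52, 0.2606, 0.540039)–(-1.52, 0.2606, -1.72)  len=2.2600
  (v2,v4,v0) [+--] → (-0.477243, 0.2606, -1.72)–(-1.52, 0.2606, -1.72)  len=1.0428
  (v1,v7,v3) [-++] → (0.477243, 0.2606, 1.72)–(-1.52, 0.2606, 1.72)  len=1.9972
  (v5,v7,v1) [-+-] → (1.52, 0.2606, 1.72)–(0.477243, 0.2606, 1.72)  len=1.0428
  (v6,v4,v2) [+-+] → (1.52, 0.2606, -1.72)–(-0.477243, 0.2606, -1.72)  len=1.9972
  (v6,v5,v4) [+--] → (1.52, 0.2606, -0.540039)–(1.52, 0.2606, -1.72)  len=1.1800
  (v7,v5,v6) [+-+] → (1.52, 0.2606, 1.72)–(1.52, 0.2606, -0.540039)  len=2.2600

Chained into 1 loop(s):
  loop 1: 8 segments, perimeter = 12.9600
Total perimeter = 12.960


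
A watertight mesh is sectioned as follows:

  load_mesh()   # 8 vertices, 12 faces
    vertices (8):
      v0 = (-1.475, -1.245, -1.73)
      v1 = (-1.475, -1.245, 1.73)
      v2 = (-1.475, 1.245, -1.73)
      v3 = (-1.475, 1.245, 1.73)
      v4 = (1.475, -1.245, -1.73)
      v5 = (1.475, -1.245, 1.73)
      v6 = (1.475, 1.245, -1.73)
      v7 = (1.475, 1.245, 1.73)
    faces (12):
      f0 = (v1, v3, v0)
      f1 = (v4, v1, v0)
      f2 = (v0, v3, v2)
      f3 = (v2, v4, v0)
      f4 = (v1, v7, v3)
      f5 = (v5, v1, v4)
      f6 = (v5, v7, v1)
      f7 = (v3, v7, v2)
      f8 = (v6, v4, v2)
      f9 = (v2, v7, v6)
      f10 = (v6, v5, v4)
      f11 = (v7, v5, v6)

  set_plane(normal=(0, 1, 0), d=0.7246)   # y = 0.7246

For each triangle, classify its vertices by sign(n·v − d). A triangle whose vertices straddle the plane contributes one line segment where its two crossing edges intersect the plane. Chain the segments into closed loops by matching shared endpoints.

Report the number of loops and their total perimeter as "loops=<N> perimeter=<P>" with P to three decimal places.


Straddling triangles (8 of 12):
  (v1,v3,v0) [-+-] → (-1.475, 0.7246, 1.73)–(-1.475, 0.7246, 1.00687)  len=0.7231
  (v0,v3,v2) [-++] → (-1.475, 0.7246, 1.00687)–(-1.475, 0.7246, -1.73)  len=2.7369
  (v2,v4,v0) [+--] → (-0.858462, 0.7246, -1.73)–(-1.475, 0.7246, -1.73)  len=0.6165
  (v1,v7,v3) [-++] → (0.858462, 0.7246, 1.73)–(-1.475, 0.7246, 1.73)  len=2.3335
  (v5,v7,v1) [-+-] → (1.475, 0.7246, 1.73)–(0.858462, 0.7246, 1.73)  len=0.6165
  (v6,v4,v2) [+-+] → (1.475, 0.7246, -1.73)–(-0.858462, 0.7246, -1.73)  len=2.3335
  (v6,v5,v4) [+--] → (1.475, 0.7246, -1.00687)–(1.475, 0.7246, -1.73)  len=0.7231
  (v7,v5,v6) [+-+] → (1.475, 0.7246, 1.73)–(1.475, 0.7246, -1.00687)  len=2.7369

Chained into 1 loop(s):
  loop 1: 8 segments, perimeter = 12.8200
Total perimeter = 12.820

loops=1 perimeter=12.820


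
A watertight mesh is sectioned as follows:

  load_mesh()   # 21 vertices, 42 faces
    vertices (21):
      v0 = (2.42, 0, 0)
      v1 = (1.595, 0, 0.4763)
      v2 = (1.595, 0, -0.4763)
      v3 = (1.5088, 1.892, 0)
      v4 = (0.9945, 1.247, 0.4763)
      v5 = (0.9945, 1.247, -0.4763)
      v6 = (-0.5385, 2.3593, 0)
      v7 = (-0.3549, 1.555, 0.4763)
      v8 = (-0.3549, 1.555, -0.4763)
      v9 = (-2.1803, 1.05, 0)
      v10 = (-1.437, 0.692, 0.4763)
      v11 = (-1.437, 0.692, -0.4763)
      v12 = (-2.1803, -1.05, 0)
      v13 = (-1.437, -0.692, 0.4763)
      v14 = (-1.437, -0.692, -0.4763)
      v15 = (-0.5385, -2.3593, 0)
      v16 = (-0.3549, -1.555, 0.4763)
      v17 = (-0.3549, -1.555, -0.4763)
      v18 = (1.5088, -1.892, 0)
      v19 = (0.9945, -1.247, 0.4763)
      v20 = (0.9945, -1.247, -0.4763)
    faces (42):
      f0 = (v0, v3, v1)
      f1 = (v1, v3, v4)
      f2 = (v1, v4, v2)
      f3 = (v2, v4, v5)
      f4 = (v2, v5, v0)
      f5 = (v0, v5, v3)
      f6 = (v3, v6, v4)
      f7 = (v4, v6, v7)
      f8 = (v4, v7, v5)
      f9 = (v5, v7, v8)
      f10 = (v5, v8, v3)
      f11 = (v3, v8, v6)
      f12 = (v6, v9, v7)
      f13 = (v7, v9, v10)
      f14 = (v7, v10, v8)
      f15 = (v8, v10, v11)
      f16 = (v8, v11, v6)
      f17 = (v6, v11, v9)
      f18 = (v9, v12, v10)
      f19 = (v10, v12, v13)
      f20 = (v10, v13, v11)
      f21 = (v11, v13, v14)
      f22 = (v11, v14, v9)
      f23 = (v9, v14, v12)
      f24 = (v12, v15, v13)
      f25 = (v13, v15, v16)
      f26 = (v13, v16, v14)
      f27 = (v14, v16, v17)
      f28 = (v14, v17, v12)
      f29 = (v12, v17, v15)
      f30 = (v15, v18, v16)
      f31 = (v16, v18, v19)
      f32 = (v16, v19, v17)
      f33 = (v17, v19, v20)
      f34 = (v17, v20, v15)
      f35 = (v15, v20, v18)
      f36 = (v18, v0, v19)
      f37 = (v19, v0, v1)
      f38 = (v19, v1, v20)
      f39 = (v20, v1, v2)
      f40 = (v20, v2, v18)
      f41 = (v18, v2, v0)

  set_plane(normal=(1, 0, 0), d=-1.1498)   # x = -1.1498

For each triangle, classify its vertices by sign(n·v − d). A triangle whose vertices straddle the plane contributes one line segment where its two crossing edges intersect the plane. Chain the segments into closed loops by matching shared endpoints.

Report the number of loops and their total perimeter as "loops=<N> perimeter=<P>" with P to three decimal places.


loops=2 perimeter=6.159

Straddling triangles (12 of 42):
  (v6,v9,v7) [+-+] → (-1.1498, 1.8718, 0)–(-1.1498, 1.33509, 0.268887)  len=0.6003
  (v7,v9,v10) [+--] → (-1.1498, 1.33509, 0.268887)–(-1.1498, 0.921049, 0.4763)  len=0.4631
  (v7,v10,v8) [+-+] → (-1.1498, 0.921049, 0.4763)–(-1.1498, 0.921049, 0.223471)  len=0.2528
  (v8,v10,v11) [+--] → (-1.1498, 0.921049, 0.223471)–(-1.1498, 0.921049, -0.4763)  len=0.6998
  (v8,v11,v6) [+-+] → (-1.1498, 0.921049, -0.4763)–(-1.1498, 1.22494, -0.324054)  len=0.3399
  (v6,v11,v9) [+--] → (-1.1498, 1.22494, -0.324054)–(-1.1498, 1.8718, 0)  len=0.7235
  (v12,v15,v13) [-+-] → (-1.1498, -1.8718, 0)–(-1.1498, -1.22494, 0.324054)  len=0.7235
  (v13,v15,v16) [-++] → (-1.1498, -1.22494, 0.324054)–(-1.1498, -0.921049, 0.4763)  len=0.3399
  (v13,v16,v14) [-+-] → (-1.1498, -0.921049, 0.4763)–(-1.1498, -0.921049, -0.223471)  len=0.6998
  (v14,v16,v17) [-++] → (-1.1498, -0.921049, -0.223471)–(-1.1498, -0.921049, -0.4763)  len=0.2528
  (v14,v17,v12) [-+-] → (-1.1498, -0.921049, -0.4763)–(-1.1498, -1.33509, -0.268887)  len=0.4631
  (v12,v17,v15) [-++] → (-1.1498, -1.33509, -0.268887)–(-1.1498, -1.8718, 0)  len=0.6003

Chained into 2 loop(s):
  loop 1: 6 segments, perimeter = 3.0794
  loop 2: 6 segments, perimeter = 3.0794
Total perimeter = 6.159


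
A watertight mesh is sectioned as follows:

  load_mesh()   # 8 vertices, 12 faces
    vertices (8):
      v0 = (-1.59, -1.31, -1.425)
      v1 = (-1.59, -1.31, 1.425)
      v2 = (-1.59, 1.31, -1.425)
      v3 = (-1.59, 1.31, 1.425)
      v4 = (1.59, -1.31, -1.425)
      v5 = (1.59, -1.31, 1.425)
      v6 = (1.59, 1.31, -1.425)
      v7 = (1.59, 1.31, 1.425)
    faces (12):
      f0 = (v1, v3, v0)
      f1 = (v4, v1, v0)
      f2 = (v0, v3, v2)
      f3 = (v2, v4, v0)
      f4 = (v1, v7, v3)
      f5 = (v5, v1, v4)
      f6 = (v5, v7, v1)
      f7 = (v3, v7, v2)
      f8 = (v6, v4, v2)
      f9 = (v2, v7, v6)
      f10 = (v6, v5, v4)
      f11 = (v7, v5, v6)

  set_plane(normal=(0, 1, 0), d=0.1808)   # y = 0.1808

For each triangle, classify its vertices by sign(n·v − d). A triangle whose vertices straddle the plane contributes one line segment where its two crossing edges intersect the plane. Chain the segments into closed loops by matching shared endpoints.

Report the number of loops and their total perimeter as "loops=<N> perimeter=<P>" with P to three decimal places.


loops=1 perimeter=12.060

Straddling triangles (8 of 12):
  (v1,v3,v0) [-+-] → (-1.59, 0.1808, 1.425)–(-1.59, 0.1808, 0.196672)  len=1.2283
  (v0,v3,v2) [-++] → (-1.59, 0.1808, 0.196672)–(-1.59, 0.1808, -1.425)  len=1.6217
  (v2,v4,v0) [+--] → (-0.219444, 0.1808, -1.425)–(-1.59, 0.1808, -1.425)  len=1.3706
  (v1,v7,v3) [-++] → (0.219444, 0.1808, 1.425)–(-1.59, 0.1808, 1.425)  len=1.8094
  (v5,v7,v1) [-+-] → (1.59, 0.1808, 1.425)–(0.219444, 0.1808, 1.425)  len=1.3706
  (v6,v4,v2) [+-+] → (1.59, 0.1808, -1.425)–(-0.219444, 0.1808, -1.425)  len=1.8094
  (v6,v5,v4) [+--] → (1.59, 0.1808, -0.196672)–(1.59, 0.1808, -1.425)  len=1.2283
  (v7,v5,v6) [+-+] → (1.59, 0.1808, 1.425)–(1.59, 0.1808, -0.196672)  len=1.6217

Chained into 1 loop(s):
  loop 1: 8 segments, perimeter = 12.0600
Total perimeter = 12.060


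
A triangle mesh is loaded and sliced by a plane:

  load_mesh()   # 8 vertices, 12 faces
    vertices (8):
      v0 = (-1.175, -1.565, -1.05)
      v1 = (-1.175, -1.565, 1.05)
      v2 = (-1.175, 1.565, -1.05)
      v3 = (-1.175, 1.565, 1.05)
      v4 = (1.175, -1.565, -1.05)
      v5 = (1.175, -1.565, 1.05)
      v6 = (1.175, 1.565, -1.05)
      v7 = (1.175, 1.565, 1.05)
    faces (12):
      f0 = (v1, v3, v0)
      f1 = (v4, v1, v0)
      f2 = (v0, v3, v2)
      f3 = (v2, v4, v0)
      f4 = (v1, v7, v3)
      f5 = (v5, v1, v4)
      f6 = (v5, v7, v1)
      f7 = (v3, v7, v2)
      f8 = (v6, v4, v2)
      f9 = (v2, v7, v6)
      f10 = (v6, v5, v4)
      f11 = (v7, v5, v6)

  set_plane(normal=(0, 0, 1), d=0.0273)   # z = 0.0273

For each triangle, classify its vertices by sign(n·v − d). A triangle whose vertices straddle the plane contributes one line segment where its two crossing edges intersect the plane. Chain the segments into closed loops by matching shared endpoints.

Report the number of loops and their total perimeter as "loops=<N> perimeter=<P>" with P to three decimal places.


loops=1 perimeter=10.960

Straddling triangles (8 of 12):
  (v1,v3,v0) [++-] → (-1.175, 0.04069, 0.0273)–(-1.175, -1.565, 0.0273)  len=1.6057
  (v4,v1,v0) [-+-] → (-0.03055, -1.565, 0.0273)–(-1.175, -1.565, 0.0273)  len=1.1444
  (v0,v3,v2) [-+-] → (-1.175, 0.04069, 0.0273)–(-1.175, 1.565, 0.0273)  len=1.5243
  (v5,v1,v4) [++-] → (-0.03055, -1.565, 0.0273)–(1.175, -1.565, 0.0273)  len=1.2056
  (v3,v7,v2) [++-] → (0.03055, 1.565, 0.0273)–(-1.175, 1.565, 0.0273)  len=1.2056
  (v2,v7,v6) [-+-] → (0.03055, 1.565, 0.0273)–(1.175, 1.565, 0.0273)  len=1.1444
  (v6,v5,v4) [-+-] → (1.175, -0.04069, 0.0273)–(1.175, -1.565, 0.0273)  len=1.5243
  (v7,v5,v6) [++-] → (1.175, -0.04069, 0.0273)–(1.175, 1.565, 0.0273)  len=1.6057

Chained into 1 loop(s):
  loop 1: 8 segments, perimeter = 10.9600
Total perimeter = 10.960


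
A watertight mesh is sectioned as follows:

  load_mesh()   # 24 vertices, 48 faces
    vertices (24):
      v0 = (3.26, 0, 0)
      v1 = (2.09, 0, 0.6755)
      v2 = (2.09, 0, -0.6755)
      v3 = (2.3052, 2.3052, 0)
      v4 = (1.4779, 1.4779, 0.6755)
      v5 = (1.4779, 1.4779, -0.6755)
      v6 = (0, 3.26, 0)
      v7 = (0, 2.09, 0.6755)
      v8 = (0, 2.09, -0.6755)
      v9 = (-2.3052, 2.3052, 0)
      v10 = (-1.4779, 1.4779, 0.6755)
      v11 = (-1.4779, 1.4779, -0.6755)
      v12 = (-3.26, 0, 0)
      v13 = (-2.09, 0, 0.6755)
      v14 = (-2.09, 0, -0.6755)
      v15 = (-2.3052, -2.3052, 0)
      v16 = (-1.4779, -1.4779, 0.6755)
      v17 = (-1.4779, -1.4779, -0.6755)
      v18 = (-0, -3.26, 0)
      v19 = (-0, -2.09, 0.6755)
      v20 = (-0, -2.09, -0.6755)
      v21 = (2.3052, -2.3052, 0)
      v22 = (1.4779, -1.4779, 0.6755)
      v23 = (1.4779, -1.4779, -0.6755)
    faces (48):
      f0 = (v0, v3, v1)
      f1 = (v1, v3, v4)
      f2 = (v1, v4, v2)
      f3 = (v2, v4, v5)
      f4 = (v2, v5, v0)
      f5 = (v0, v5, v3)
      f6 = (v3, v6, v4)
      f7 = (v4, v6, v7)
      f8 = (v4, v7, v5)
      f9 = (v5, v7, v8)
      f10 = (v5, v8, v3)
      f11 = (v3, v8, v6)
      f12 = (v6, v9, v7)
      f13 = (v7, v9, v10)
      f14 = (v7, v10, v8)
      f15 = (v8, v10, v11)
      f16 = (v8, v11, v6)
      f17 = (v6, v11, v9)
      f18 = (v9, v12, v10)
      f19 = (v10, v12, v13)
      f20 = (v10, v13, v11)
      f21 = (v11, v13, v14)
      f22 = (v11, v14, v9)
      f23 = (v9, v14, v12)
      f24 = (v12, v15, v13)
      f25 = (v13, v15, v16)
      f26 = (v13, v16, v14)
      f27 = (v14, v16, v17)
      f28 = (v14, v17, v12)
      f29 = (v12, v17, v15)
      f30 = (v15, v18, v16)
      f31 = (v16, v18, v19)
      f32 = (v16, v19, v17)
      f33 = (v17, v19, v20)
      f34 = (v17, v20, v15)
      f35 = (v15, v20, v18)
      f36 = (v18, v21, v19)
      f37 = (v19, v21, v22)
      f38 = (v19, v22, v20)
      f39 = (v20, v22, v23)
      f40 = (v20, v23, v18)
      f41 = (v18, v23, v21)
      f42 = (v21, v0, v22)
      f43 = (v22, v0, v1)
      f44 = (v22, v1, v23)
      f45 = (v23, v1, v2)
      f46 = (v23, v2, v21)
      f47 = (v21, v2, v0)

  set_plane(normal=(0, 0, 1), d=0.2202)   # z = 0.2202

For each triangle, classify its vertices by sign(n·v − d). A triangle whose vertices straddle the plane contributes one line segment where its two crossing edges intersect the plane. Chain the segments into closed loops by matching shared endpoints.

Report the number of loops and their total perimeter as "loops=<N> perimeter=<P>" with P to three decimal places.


Straddling triangles (32 of 48):
  (v0,v3,v1) [--+] → (2.23505, 1.55375, 0.2202)–(2.8786, 0, 0.2202)  len=1.6818
  (v1,v3,v4) [+-+] → (2.23505, 1.55375, 0.2202)–(2.03552, 2.03552, 0.2202)  len=0.5215
  (v1,v4,v2) [++-] → (1.68418, 0.979833, 0.2202)–(2.09, 0, 0.2202)  len=1.0605
  (v2,v4,v5) [-+-] → (1.68418, 0.979833, 0.2202)–(1.4779, 1.4779, 0.2202)  len=0.5391
  (v3,v6,v4) [--+] → (0.481767, 2.67907, 0.2202)–(2.03552, 2.03552, 0.2202)  len=1.6818
  (v4,v6,v7) [+-+] → (0.481767, 2.67907, 0.2202)–(0, 2.8786, 0.2202)  len=0.5215
  (v4,v7,v5) [++-] → (0.498067, 1.88372, 0.2202)–(1.4779, 1.4779, 0.2202)  len=1.0605
  (v5,v7,v8) [-+-] → (0.498067, 1.88372, 0.2202)–(0, 2.09, 0.2202)  len=0.5391
  (v6,v9,v7) [--+] → (-1.55375, 2.23505, 0.2202)–(0, 2.8786, 0.2202)  len=1.6818
  (v7,v9,v10) [+-+] → (-1.55375, 2.23505, 0.2202)–(-2.03552, 2.03552, 0.2202)  len=0.5215
  (v7,v10,v8) [++-] → (-0.979833, 1.68418, 0.2202)–(0, 2.09, 0.2202)  len=1.0605
  (v8,v10,v11) [-+-] → (-0.979833, 1.68418, 0.2202)–(-1.4779, 1.4779, 0.2202)  len=0.5391
  (v9,v12,v10) [--+] → (-2.67907, 0.481767, 0.2202)–(-2.03552, 2.03552, 0.2202)  len=1.6818
  (v10,v12,v13) [+-+] → (-2.67907, 0.481767, 0.2202)–(-2.8786, 0, 0.2202)  len=0.5215
  (v10,v13,v11) [++-] → (-1.88372, 0.498067, 0.2202)–(-1.4779, 1.4779, 0.2202)  len=1.0605
  (v11,v13,v14) [-+-] → (-1.88372, 0.498067, 0.2202)–(-2.09, 0, 0.2202)  len=0.5391
  (v12,v15,v13) [--+] → (-2.23505, -1.55375, 0.2202)–(-2.8786, 0, 0.2202)  len=1.6818
  (v13,v15,v16) [+-+] → (-2.23505, -1.55375, 0.2202)–(-2.03552, -2.03552, 0.2202)  len=0.5215
  (v13,v16,v14) [++-] → (-1.68418, -0.979833, 0.2202)–(-2.09, 0, 0.2202)  len=1.0605
  (v14,v16,v17) [-+-] → (-1.68418, -0.979833, 0.2202)–(-1.4779, -1.4779, 0.2202)  len=0.5391
  (v15,v18,v16) [--+] → (-0.481767, -2.67907, 0.2202)–(-2.03552, -2.03552, 0.2202)  len=1.6818
  (v16,v18,v19) [+-+] → (-0.481767, -2.67907, 0.2202)–(0, -2.8786, 0.2202)  len=0.5215
  (v16,v19,v17) [++-] → (-0.498067, -1.88372, 0.2202)–(-1.4779, -1.4779, 0.2202)  len=1.0605
  (v17,v19,v20) [-+-] → (-0.498067, -1.88372, 0.2202)–(0, -2.09, 0.2202)  len=0.5391
  (v18,v21,v19) [--+] → (1.55375, -2.23505, 0.2202)–(0, -2.8786, 0.2202)  len=1.6818
  (v19,v21,v22) [+-+] → (1.55375, -2.23505, 0.2202)–(2.03552, -2.03552, 0.2202)  len=0.5215
  (v19,v22,v20) [++-] → (0.979833, -1.68418, 0.2202)–(0, -2.09, 0.2202)  len=1.0605
  (v20,v22,v23) [-+-] → (0.979833, -1.68418, 0.2202)–(1.4779, -1.4779, 0.2202)  len=0.5391
  (v21,v0,v22) [--+] → (2.67907, -0.481767, 0.2202)–(2.03552, -2.03552, 0.2202)  len=1.6818
  (v22,v0,v1) [+-+] → (2.67907, -0.481767, 0.2202)–(2.8786, 0, 0.2202)  len=0.5215
  (v22,v1,v23) [++-] → (1.88372, -0.498067, 0.2202)–(1.4779, -1.4779, 0.2202)  len=1.0605
  (v23,v1,v2) [-+-] → (1.88372, -0.498067, 0.2202)–(2.09, 0, 0.2202)  len=0.5391

Chained into 2 loop(s):
  loop 1: 16 segments, perimeter = 17.6257
  loop 2: 16 segments, perimeter = 12.7971
Total perimeter = 30.423

loops=2 perimeter=30.423


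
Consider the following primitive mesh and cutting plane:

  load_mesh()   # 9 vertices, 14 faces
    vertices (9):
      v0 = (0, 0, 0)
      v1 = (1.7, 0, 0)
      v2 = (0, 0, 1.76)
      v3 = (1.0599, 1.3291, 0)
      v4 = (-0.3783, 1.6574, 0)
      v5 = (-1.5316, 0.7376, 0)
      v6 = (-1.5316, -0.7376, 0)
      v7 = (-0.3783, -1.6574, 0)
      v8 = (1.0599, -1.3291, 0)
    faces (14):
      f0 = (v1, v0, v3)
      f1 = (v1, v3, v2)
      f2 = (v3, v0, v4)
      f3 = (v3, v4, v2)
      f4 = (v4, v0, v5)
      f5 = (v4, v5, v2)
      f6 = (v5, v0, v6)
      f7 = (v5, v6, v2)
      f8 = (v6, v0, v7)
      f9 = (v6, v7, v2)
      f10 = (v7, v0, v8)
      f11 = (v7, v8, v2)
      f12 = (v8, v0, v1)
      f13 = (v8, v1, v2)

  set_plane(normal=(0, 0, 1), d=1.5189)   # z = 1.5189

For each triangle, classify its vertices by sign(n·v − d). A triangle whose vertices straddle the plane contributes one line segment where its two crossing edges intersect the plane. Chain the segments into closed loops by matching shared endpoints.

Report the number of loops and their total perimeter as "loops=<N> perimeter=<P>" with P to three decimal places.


loops=1 perimeter=1.415

Straddling triangles (7 of 14):
  (v1,v3,v2) [--+] → (0.145194, 0.182072, 1.5189)–(0.232881, 0, 1.5189)  len=0.2021
  (v3,v4,v2) [--+] → (-0.0518228, 0.227045, 1.5189)–(0.145194, 0.182072, 1.5189)  len=0.2021
  (v4,v5,v2) [--+] → (-0.209812, 0.101043, 1.5189)–(-0.0518228, 0.227045, 1.5189)  len=0.2021
  (v5,v6,v2) [--+] → (-0.209812, -0.101043, 1.5189)–(-0.209812, 0.101043, 1.5189)  len=0.2021
  (v6,v7,v2) [--+] → (-0.0518228, -0.227045, 1.5189)–(-0.209812, -0.101043, 1.5189)  len=0.2021
  (v7,v8,v2) [--+] → (0.145194, -0.182072, 1.5189)–(-0.0518228, -0.227045, 1.5189)  len=0.2021
  (v8,v1,v2) [--+] → (0.232881, 0, 1.5189)–(0.145194, -0.182072, 1.5189)  len=0.2021

Chained into 1 loop(s):
  loop 1: 7 segments, perimeter = 1.4146
Total perimeter = 1.415


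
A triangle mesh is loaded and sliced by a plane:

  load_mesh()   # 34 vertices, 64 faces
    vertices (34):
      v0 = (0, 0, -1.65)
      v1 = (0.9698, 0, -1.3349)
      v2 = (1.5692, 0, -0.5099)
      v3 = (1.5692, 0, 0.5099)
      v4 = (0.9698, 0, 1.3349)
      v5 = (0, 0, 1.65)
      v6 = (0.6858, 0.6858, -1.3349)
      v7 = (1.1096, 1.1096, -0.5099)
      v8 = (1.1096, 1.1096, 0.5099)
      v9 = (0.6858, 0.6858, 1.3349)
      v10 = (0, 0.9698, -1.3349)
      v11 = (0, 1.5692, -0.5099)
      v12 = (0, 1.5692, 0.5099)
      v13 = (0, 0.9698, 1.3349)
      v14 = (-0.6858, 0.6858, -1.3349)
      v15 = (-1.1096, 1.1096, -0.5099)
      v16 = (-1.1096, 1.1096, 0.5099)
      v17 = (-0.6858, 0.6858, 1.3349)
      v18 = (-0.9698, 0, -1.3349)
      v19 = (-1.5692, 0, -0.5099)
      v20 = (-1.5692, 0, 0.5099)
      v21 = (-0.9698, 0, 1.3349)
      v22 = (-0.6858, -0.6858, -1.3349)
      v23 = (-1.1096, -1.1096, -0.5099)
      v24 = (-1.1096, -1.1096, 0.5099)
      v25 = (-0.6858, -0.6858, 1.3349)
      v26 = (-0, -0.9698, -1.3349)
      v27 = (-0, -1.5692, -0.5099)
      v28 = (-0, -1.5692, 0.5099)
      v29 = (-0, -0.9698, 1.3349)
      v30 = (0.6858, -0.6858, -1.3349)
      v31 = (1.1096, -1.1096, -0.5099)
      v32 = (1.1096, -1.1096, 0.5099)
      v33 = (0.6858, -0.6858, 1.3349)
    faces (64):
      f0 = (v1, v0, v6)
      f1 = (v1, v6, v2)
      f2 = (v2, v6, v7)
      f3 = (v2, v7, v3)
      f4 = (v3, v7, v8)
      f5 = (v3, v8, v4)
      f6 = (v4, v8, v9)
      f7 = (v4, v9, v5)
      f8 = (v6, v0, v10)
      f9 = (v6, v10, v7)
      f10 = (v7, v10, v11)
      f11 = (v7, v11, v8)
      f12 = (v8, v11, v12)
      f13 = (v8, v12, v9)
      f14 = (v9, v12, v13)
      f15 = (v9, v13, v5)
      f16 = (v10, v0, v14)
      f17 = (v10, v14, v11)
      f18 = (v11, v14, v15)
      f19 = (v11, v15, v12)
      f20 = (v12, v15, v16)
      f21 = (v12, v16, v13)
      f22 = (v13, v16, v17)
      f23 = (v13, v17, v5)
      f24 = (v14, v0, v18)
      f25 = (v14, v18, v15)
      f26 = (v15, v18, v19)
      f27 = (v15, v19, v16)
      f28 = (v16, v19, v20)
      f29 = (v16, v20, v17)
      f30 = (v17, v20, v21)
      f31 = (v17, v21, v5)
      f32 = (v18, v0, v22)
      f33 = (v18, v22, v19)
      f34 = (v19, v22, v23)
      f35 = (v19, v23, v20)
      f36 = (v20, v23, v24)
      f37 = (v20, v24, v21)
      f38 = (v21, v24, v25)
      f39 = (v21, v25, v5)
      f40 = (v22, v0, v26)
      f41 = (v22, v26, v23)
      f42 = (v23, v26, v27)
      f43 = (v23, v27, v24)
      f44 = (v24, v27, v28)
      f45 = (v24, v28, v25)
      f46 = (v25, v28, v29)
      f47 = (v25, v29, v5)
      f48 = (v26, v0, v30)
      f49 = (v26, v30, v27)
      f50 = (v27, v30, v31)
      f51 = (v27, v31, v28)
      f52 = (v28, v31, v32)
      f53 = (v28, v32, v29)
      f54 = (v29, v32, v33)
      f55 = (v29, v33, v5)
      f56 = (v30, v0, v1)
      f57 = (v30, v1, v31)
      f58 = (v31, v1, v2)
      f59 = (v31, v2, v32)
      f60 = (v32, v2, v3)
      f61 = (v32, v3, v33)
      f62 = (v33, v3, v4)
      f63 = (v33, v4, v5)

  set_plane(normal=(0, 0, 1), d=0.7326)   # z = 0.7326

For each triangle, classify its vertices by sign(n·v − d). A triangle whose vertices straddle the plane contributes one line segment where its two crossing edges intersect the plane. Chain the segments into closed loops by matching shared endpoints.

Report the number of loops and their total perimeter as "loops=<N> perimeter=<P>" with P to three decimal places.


loops=1 perimeter=8.617

Straddling triangles (16 of 64):
  (v3,v8,v4) [--+] → (1.07186, 0.810075, 0.7326)–(1.4074, 0, 0.7326)  len=0.8768
  (v4,v8,v9) [+-+] → (1.07186, 0.810075, 0.7326)–(0.9952, 0.9952, 0.7326)  len=0.2004
  (v8,v12,v9) [--+] → (0.185124, 1.33074, 0.7326)–(0.9952, 0.9952, 0.7326)  len=0.8768
  (v9,v12,v13) [+-+] → (0.185124, 1.33074, 0.7326)–(0, 1.4074, 0.7326)  len=0.2004
  (v12,v16,v13) [--+] → (-0.810075, 1.07186, 0.7326)–(0, 1.4074, 0.7326)  len=0.8768
  (v13,v16,v17) [+-+] → (-0.810075, 1.07186, 0.7326)–(-0.9952, 0.9952, 0.7326)  len=0.2004
  (v16,v20,v17) [--+] → (-1.33074, 0.185124, 0.7326)–(-0.9952, 0.9952, 0.7326)  len=0.8768
  (v17,v20,v21) [+-+] → (-1.33074, 0.185124, 0.7326)–(-1.4074, 0, 0.7326)  len=0.2004
  (v20,v24,v21) [--+] → (-1.07186, -0.810075, 0.7326)–(-1.4074, 0, 0.7326)  len=0.8768
  (v21,v24,v25) [+-+] → (-1.07186, -0.810075, 0.7326)–(-0.9952, -0.9952, 0.7326)  len=0.2004
  (v24,v28,v25) [--+] → (-0.185124, -1.33074, 0.7326)–(-0.9952, -0.9952, 0.7326)  len=0.8768
  (v25,v28,v29) [+-+] → (-0.185124, -1.33074, 0.7326)–(0, -1.4074, 0.7326)  len=0.2004
  (v28,v32,v29) [--+] → (0.810075, -1.07186, 0.7326)–(0, -1.4074, 0.7326)  len=0.8768
  (v29,v32,v33) [+-+] → (0.810075, -1.07186, 0.7326)–(0.9952, -0.9952, 0.7326)  len=0.2004
  (v32,v3,v33) [--+] → (1.33074, -0.185124, 0.7326)–(0.9952, -0.9952, 0.7326)  len=0.8768
  (v33,v3,v4) [+-+] → (1.33074, -0.185124, 0.7326)–(1.4074, 0, 0.7326)  len=0.2004

Chained into 1 loop(s):
  loop 1: 16 segments, perimeter = 8.6175
Total perimeter = 8.617


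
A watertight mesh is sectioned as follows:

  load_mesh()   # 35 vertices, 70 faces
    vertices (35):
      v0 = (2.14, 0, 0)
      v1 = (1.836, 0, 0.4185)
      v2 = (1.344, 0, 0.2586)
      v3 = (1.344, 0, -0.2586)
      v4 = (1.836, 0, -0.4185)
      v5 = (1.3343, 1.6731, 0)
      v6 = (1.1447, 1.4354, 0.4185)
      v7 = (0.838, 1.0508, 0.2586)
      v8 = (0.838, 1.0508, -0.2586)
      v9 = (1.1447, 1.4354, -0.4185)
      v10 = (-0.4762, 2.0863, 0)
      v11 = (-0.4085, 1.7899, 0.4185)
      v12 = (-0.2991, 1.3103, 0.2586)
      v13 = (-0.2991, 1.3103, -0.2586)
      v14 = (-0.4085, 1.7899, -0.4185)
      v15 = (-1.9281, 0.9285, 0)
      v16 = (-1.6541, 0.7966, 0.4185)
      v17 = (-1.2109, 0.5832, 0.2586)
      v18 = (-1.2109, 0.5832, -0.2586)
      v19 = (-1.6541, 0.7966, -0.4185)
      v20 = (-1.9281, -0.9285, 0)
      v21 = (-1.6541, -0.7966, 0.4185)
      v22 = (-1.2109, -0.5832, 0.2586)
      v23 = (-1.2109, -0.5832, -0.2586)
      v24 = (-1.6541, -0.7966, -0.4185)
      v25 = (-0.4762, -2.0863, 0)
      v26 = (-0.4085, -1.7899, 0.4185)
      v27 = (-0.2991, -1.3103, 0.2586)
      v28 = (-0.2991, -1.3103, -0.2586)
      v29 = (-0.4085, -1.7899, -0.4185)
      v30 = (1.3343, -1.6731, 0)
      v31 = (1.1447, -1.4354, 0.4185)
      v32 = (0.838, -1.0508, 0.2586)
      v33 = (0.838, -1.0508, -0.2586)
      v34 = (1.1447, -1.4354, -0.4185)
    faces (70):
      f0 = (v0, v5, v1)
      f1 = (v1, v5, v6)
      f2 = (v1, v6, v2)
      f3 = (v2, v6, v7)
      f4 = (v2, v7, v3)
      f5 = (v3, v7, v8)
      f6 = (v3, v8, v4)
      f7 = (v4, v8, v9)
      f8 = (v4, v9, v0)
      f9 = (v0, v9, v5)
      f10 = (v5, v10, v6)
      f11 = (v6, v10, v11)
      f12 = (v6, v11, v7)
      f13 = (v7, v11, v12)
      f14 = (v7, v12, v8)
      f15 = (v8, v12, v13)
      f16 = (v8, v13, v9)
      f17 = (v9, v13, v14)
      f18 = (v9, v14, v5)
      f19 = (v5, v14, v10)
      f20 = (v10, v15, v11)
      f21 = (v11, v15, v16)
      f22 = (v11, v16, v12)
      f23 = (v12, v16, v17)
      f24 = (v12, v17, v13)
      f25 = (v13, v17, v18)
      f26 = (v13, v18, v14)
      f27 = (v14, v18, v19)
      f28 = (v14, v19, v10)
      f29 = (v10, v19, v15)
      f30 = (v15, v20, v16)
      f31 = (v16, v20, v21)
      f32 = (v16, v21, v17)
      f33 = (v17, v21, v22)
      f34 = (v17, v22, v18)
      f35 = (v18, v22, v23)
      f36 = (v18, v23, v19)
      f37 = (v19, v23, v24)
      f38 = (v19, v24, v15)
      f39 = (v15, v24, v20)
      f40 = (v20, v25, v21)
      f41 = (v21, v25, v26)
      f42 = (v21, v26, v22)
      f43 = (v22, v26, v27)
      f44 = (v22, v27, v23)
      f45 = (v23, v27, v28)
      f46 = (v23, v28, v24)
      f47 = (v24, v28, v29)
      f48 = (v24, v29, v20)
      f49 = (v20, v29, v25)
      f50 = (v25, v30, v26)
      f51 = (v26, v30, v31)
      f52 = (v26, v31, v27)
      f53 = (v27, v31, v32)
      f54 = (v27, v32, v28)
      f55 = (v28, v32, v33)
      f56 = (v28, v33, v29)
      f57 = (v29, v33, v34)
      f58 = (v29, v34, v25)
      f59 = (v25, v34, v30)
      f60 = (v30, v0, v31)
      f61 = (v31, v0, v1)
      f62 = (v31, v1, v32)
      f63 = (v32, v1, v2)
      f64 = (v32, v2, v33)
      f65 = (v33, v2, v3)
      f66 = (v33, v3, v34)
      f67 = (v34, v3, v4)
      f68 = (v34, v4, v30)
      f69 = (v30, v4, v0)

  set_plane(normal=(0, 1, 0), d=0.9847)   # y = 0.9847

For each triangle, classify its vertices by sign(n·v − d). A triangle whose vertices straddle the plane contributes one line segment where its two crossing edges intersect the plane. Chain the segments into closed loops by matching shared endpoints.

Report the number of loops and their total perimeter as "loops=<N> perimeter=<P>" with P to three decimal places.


Straddling triangles (20 of 70):
  (v0,v5,v1) [-+-] → (1.66581, 0.9847, 0)–(1.54073, 0.9847, 0.172193)  len=0.2128
  (v1,v5,v6) [-++] → (1.54073, 0.9847, 0.172193)–(1.36176, 0.9847, 0.4185)  len=0.3045
  (v1,v6,v2) [-+-] → (1.36176, 0.9847, 0.4185)–(1.20728, 0.9847, 0.368293)  len=0.1624
  (v2,v6,v7) [-++] → (1.20728, 0.9847, 0.368293)–(0.86983, 0.9847, 0.2586)  len=0.3548
  (v2,v7,v3) [-+-] → (0.86983, 0.9847, 0.2586)–(0.86983, 0.9847, 0.226066)  len=0.0325
  (v3,v7,v8) [-++] → (0.86983, 0.9847, 0.226066)–(0.86983, 0.9847, -0.2586)  len=0.4847
  (v3,v8,v4) [-+-] → (0.86983, 0.9847, -0.2586)–(0.900779, 0.9847, -0.268658)  len=0.0325
  (v4,v8,v9) [-++] → (0.900779, 0.9847, -0.268658)–(1.36176, 0.9847, -0.4185)  len=0.4847
  (v4,v9,v0) [-+-] → (1.36176, 0.9847, -0.4185)–(1.45721, 0.9847, -0.287096)  len=0.1624
  (v0,v9,v5) [-++] → (1.45721, 0.9847, -0.287096)–(1.66581, 0.9847, 0)  len=0.3549
  (v10,v15,v11) [+-+] → (-1.85762, 0.9847, 0)–(-1.82896, 0.9847, 0.027304)  len=0.0396
  (v11,v15,v16) [+--] → (-1.82896, 0.9847, 0.027304)–(-1.41822, 0.9847, 0.4185)  len=0.5672
  (v11,v16,v12) [+-+] → (-1.41822, 0.9847, 0.4185)–(-1.15794, 0.9847, 0.35995)  len=0.2668
  (v12,v16,v17) [+--] → (-1.15794, 0.9847, 0.35995)–(-0.70741, 0.9847, 0.2586)  len=0.4618
  (v12,v17,v13) [+-+] → (-0.70741, 0.9847, 0.2586)–(-0.70741, 0.9847, -0.0269946)  len=0.2856
  (v13,v17,v18) [+--] → (-0.70741, 0.9847, -0.0269946)–(-0.70741, 0.9847, -0.2586)  len=0.2316
  (v13,v18,v14) [+-+] → (-0.70741, 0.9847, -0.2586)–(-0.943921, 0.9847, -0.311803)  len=0.2424
  (v14,v18,v19) [+--] → (-0.943921, 0.9847, -0.311803)–(-1.41822, 0.9847, -0.4185)  len=0.4862
  (v14,v19,v10) [+-+] → (-1.41822, 0.9847, -0.4185)–(-1.48231, 0.9847, -0.357463)  len=0.0885
  (v10,v19,v15) [+--] → (-1.48231, 0.9847, -0.357463)–(-1.85762, 0.9847, 0)  len=0.5183

Chained into 2 loop(s):
  loop 1: 10 segments, perimeter = 2.5863
  loop 2: 10 segments, perimeter = 3.1880
Total perimeter = 5.774

loops=2 perimeter=5.774


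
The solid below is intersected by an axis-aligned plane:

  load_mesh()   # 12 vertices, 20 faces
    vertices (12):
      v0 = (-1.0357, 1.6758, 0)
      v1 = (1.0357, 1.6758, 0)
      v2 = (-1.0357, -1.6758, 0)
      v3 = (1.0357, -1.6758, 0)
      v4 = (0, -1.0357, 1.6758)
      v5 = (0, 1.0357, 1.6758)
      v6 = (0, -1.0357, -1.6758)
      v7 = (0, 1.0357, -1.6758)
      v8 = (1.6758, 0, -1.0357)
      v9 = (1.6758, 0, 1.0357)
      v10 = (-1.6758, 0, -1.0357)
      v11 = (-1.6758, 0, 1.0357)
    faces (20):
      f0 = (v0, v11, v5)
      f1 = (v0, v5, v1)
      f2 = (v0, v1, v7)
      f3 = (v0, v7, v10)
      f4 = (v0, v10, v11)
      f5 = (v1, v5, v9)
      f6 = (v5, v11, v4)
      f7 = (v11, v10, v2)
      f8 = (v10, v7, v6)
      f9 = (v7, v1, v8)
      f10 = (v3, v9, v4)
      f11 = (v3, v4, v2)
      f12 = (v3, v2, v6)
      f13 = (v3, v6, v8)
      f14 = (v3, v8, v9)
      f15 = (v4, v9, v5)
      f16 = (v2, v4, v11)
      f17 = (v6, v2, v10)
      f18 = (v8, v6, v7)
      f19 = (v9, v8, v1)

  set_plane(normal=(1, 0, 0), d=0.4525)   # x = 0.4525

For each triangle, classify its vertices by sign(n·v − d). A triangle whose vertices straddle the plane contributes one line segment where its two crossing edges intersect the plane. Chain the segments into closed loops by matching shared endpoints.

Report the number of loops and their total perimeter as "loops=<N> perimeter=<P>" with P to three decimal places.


Straddling triangles (10 of 20):
  (v0,v5,v1) [--+] → (0.4525, 1.31536, 0.943639)–(0.4525, 1.6758, 0)  len=1.0101
  (v0,v1,v7) [-+-] → (0.4525, 1.6758, 0)–(0.4525, 1.31536, -0.943639)  len=1.0101
  (v1,v5,v9) [+-+] → (0.4525, 1.31536, 0.943639)–(0.4525, 0.75604, 1.50296)  len=0.7910
  (v7,v1,v8) [-++] → (0.4525, 1.31536, -0.943639)–(0.4525, 0.75604, -1.50296)  len=0.7910
  (v3,v9,v4) [++-] → (0.4525, -0.75604, 1.50296)–(0.4525, -1.31536, 0.943639)  len=0.7910
  (v3,v4,v2) [+--] → (0.4525, -1.31536, 0.943639)–(0.4525, -1.6758, 0)  len=1.0101
  (v3,v2,v6) [+--] → (0.4525, -1.6758, 0)–(0.4525, -1.31536, -0.943639)  len=1.0101
  (v3,v6,v8) [+-+] → (0.4525, -1.31536, -0.943639)–(0.4525, -0.75604, -1.50296)  len=0.7910
  (v4,v9,v5) [-+-] → (0.4525, -0.75604, 1.50296)–(0.4525, 0.75604, 1.50296)  len=1.5121
  (v8,v6,v7) [+--] → (0.4525, -0.75604, -1.50296)–(0.4525, 0.75604, -1.50296)  len=1.5121

Chained into 1 loop(s):
  loop 1: 10 segments, perimeter = 10.2287
Total perimeter = 10.229

loops=1 perimeter=10.229


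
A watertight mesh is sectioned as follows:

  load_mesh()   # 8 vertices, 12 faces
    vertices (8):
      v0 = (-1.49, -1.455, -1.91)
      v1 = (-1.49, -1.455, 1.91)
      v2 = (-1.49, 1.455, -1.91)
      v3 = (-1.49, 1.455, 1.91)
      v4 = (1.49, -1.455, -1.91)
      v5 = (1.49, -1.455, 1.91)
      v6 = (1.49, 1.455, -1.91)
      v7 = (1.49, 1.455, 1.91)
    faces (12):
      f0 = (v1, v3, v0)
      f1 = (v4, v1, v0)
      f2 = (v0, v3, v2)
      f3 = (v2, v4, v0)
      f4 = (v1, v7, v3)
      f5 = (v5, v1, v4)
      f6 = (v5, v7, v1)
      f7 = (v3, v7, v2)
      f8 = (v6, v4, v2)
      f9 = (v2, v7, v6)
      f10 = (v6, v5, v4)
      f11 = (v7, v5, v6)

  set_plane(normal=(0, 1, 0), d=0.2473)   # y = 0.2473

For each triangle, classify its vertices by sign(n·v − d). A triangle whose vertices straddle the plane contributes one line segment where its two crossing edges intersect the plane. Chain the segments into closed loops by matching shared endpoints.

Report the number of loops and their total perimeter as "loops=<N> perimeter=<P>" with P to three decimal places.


loops=1 perimeter=13.600

Straddling triangles (8 of 12):
  (v1,v3,v0) [-+-] → (-1.49, 0.2473, 1.91)–(-1.49, 0.2473, 0.324634)  len=1.5854
  (v0,v3,v2) [-++] → (-1.49, 0.2473, 0.324634)–(-1.49, 0.2473, -1.91)  len=2.2346
  (v2,v4,v0) [+--] → (-0.253249, 0.2473, -1.91)–(-1.49, 0.2473, -1.91)  len=1.2368
  (v1,v7,v3) [-++] → (0.253249, 0.2473, 1.91)–(-1.49, 0.2473, 1.91)  len=1.7432
  (v5,v7,v1) [-+-] → (1.49, 0.2473, 1.91)–(0.253249, 0.2473, 1.91)  len=1.2368
  (v6,v4,v2) [+-+] → (1.49, 0.2473, -1.91)–(-0.253249, 0.2473, -1.91)  len=1.7432
  (v6,v5,v4) [+--] → (1.49, 0.2473, -0.324634)–(1.49, 0.2473, -1.91)  len=1.5854
  (v7,v5,v6) [+-+] → (1.49, 0.2473, 1.91)–(1.49, 0.2473, -0.324634)  len=2.2346

Chained into 1 loop(s):
  loop 1: 8 segments, perimeter = 13.6000
Total perimeter = 13.600
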